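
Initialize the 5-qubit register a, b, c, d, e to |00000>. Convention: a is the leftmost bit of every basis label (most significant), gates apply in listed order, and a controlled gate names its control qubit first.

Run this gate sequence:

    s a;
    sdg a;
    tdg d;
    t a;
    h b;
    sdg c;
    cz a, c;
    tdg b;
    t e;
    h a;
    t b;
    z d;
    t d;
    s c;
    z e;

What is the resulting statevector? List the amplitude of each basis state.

The resulting statevector has amplitude 1/2 on |00000>, 1/2 on |01000>, 1/2 on |10000>, 1/2 on |11000>, and 0 on every other basis state.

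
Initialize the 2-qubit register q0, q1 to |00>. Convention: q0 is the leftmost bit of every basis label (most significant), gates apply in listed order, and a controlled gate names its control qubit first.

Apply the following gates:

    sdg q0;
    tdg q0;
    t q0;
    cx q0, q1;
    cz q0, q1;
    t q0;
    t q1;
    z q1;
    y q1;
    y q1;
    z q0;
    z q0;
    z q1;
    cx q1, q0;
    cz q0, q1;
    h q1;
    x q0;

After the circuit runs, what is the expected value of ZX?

The expectation value of ZX is -1.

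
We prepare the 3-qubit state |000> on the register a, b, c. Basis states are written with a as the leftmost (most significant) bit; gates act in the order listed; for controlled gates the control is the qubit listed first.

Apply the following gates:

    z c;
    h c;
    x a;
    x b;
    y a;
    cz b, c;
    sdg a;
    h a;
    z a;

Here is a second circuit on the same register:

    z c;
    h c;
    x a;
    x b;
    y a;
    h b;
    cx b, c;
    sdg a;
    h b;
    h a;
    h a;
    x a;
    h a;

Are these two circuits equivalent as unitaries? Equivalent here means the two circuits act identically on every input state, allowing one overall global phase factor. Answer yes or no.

No, they are not equivalent — no single phase factor reconciles the two unitaries.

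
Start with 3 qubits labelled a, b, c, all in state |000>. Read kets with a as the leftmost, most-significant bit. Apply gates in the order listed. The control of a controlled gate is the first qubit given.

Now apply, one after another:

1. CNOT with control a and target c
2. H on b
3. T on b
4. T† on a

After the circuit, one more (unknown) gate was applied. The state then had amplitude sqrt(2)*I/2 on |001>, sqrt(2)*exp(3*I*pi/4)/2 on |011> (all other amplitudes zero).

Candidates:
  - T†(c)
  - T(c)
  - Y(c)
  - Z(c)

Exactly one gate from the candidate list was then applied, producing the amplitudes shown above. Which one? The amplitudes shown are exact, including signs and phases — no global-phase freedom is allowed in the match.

The applied gate was Y(c).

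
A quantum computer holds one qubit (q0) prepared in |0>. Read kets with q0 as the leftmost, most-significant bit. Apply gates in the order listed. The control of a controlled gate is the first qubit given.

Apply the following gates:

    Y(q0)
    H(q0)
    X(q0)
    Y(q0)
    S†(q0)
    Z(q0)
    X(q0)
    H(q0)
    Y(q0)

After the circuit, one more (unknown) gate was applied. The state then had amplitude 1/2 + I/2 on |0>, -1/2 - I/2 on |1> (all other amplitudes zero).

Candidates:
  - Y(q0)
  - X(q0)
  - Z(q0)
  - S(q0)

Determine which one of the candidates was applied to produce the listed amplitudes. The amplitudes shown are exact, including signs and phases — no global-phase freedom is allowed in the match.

The applied gate was S(q0).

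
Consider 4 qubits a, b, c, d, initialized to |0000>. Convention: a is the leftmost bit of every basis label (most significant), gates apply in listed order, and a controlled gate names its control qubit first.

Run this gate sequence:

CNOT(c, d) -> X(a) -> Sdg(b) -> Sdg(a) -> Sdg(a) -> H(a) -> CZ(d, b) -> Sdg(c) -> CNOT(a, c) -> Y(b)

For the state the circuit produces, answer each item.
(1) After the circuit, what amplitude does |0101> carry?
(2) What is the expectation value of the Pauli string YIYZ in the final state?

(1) The final state's coefficient on |0101> equals 0.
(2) The observable YIYZ averages to 1.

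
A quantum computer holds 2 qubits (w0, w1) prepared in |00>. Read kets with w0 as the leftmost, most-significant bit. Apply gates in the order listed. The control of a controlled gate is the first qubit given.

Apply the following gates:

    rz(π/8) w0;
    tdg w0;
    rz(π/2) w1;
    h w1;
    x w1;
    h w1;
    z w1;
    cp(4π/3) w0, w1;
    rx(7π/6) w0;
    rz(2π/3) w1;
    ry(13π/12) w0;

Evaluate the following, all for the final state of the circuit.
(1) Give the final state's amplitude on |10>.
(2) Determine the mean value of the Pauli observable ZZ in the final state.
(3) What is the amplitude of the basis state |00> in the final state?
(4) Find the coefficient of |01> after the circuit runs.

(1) The amplitude on |10> is sqrt(6)*sqrt(sqrt(2)/4 + 1/2)*exp(-31*I*pi/48)/8 + sqrt(6)*I*sqrt(sqrt(2)/4 + 1/2)*exp(-31*I*pi/48)/8 + sqrt(2)*I*sqrt(sqrt(2)/4 + 1/2)*exp(-31*I*pi/48)/8 + sqrt(2)*sqrt(1/2 - sqrt(2)/4)*exp(-31*I*pi/48)/8 - sqrt(6)*I*sqrt(1/2 - sqrt(2)/4)*exp(-31*I*pi/48)/8 - 3*sqrt(2)*I*sqrt(1/2 - sqrt(2)/4)*exp(-31*I*pi/48)/8 - sqrt(6)*sqrt(1/2 - sqrt(2)/4)*exp(-31*I*pi/48)/8 - 3*sqrt(2)*sqrt(sqrt(2)/4 + 1/2)*exp(-31*I*pi/48)/8.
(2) The expectation value of ZZ is sqrt(6)/8 + 3*sqrt(2)/8.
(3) The final state's coefficient on |00> equals sqrt(6)*sqrt(sqrt(2)/4 + 1/2)*exp(-31*I*pi/48)/8 + 3*sqrt(2)*I*sqrt(sqrt(2)/4 + 1/2)*exp(-31*I*pi/48)/8 + sqrt(6)*I*sqrt(sqrt(2)/4 + 1/2)*exp(-31*I*pi/48)/8 + sqrt(6)*sqrt(1/2 - sqrt(2)/4)*exp(-31*I*pi/48)/8 + sqrt(6)*I*sqrt(1/2 - sqrt(2)/4)*exp(-31*I*pi/48)/8 + sqrt(2)*I*sqrt(1/2 - sqrt(2)/4)*exp(-31*I*pi/48)/8 - sqrt(2)*sqrt(sqrt(2)/4 + 1/2)*exp(-31*I*pi/48)/8 - 3*sqrt(2)*sqrt(1/2 - sqrt(2)/4)*exp(-31*I*pi/48)/8.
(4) The final state's coefficient on |01> equals 0.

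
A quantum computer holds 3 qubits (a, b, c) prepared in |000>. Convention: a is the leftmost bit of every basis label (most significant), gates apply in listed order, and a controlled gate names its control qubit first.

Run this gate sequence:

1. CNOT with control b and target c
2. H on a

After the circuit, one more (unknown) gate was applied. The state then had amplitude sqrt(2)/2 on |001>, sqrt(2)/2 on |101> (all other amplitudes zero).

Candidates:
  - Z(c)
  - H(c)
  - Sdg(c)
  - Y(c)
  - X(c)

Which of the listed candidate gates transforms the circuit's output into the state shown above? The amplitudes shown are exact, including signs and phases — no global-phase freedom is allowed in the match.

The applied gate was X(c).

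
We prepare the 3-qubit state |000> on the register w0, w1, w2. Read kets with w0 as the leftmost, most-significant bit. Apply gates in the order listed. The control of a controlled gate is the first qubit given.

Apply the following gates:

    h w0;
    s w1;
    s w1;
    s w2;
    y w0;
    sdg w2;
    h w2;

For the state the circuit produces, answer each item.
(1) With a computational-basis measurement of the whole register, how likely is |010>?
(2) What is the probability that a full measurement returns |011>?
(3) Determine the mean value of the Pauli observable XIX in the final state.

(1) A full measurement returns |010> with probability 0.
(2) Outcome |011> occurs with probability 0.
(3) The observable XIX averages to -1.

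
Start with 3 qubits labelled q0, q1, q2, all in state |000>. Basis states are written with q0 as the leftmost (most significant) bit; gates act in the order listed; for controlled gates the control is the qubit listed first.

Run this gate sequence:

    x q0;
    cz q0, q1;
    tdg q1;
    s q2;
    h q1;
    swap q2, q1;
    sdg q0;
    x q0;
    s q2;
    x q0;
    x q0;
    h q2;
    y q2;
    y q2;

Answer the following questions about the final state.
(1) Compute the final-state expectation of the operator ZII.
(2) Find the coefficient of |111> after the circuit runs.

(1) In the final state, ZII has expectation 1. Key observation: steps 10-11 multiply out to the identity, so the circuit reduces to the remaining gates.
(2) The amplitude on |111> is 0.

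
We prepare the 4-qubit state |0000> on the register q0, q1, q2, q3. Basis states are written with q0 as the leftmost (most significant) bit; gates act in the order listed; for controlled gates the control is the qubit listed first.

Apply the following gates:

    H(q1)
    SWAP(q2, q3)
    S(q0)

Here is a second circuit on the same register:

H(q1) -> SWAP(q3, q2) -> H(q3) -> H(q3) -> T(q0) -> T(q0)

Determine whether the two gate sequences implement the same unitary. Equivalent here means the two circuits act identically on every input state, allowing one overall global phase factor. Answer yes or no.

Yes — the two circuits implement the same unitary up to a global phase.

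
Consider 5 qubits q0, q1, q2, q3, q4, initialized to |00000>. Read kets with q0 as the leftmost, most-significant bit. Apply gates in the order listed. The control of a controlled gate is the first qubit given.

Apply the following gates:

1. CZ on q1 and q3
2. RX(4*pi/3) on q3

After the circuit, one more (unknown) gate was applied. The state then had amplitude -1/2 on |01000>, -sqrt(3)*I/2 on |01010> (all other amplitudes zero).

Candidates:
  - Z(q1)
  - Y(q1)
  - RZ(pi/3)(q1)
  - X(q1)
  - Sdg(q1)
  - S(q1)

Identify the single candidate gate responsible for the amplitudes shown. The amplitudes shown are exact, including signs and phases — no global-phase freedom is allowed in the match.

The applied gate was X(q1).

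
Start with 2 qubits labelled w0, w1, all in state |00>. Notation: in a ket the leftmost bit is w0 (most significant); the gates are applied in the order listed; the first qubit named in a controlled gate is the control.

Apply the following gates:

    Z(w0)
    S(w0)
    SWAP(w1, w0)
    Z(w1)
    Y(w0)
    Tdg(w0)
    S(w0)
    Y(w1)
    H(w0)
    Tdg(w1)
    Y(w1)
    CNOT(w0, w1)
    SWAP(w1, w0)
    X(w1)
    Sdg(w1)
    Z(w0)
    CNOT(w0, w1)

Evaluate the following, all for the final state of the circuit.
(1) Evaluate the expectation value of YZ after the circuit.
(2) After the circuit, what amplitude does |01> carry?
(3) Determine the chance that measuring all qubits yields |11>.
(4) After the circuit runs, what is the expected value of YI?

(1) The observable YZ averages to -1.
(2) |01> carries amplitude sqrt(2)/2 in the final state.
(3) A full measurement returns |11> with probability 1/2.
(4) In the final state, YI has expectation 1.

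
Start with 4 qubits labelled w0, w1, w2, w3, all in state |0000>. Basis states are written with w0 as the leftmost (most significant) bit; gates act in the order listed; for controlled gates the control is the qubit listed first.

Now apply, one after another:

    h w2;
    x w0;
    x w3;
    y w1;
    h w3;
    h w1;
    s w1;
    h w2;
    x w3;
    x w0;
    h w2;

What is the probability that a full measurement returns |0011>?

The probability of measuring |0011> is 1/8.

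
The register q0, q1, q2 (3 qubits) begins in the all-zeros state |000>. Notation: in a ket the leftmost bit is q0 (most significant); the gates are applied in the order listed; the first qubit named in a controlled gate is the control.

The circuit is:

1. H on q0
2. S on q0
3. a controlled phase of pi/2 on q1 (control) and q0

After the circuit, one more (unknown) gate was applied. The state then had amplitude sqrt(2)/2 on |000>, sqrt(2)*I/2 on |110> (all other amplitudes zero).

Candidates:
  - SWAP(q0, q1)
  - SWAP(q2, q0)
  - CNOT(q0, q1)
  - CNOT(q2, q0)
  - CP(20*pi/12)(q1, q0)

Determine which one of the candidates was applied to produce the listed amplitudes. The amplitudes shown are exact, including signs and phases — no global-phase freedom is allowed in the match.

The applied gate was CNOT(q0, q1).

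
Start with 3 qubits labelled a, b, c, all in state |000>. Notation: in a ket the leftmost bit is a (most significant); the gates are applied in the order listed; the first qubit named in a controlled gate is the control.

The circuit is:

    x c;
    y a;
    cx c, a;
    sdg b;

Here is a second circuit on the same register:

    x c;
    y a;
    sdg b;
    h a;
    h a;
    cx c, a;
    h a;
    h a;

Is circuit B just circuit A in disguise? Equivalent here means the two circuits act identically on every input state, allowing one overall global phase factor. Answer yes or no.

Yes, they are equivalent — the unitaries differ by at most a global phase.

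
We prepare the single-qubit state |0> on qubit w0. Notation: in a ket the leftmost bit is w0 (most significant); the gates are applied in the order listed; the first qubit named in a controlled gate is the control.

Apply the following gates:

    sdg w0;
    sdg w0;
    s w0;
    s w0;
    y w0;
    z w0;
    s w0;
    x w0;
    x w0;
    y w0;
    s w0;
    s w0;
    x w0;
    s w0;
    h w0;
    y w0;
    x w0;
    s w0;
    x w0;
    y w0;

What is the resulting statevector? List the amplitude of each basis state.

The final amplitudes are sqrt(2)/2 on |0>, -sqrt(2)*I/2 on |1>.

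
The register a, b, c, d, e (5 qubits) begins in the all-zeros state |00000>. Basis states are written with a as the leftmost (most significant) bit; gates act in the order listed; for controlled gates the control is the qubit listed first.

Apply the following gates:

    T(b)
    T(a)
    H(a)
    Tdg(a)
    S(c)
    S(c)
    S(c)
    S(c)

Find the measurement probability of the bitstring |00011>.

A full measurement returns |00011> with probability 0.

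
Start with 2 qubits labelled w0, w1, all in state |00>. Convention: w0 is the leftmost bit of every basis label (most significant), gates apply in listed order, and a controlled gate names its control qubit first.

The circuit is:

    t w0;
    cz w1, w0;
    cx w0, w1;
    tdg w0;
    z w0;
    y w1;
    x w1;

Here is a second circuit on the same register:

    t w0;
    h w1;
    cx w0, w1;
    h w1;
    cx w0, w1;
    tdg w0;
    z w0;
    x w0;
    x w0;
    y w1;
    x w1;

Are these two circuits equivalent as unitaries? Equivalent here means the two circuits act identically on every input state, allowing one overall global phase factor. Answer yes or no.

Yes, they are equivalent — the unitaries differ by at most a global phase.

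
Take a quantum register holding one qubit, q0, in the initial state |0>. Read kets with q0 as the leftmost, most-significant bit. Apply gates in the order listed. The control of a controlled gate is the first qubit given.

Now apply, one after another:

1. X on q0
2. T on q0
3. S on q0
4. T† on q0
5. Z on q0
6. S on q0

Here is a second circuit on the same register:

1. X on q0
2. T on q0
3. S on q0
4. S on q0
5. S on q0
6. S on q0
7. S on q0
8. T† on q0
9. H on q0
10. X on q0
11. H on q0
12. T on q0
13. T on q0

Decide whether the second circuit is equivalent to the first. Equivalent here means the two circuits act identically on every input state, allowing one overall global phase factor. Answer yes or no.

Yes — the two circuits implement the same unitary up to a global phase.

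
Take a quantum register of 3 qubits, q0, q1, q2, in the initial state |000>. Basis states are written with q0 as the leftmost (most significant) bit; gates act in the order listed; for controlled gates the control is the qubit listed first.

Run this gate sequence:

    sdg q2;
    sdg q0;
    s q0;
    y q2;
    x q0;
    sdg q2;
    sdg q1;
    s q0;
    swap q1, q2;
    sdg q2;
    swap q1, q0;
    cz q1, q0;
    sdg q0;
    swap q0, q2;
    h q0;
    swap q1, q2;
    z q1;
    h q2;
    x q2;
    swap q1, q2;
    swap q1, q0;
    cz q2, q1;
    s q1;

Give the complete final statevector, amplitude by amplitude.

The final amplitudes are 0 on |000>, -1/2 on |001>, 0 on |010>, I/2 on |011>, 0 on |100>, 1/2 on |101>, 0 on |110>, -I/2 on |111>.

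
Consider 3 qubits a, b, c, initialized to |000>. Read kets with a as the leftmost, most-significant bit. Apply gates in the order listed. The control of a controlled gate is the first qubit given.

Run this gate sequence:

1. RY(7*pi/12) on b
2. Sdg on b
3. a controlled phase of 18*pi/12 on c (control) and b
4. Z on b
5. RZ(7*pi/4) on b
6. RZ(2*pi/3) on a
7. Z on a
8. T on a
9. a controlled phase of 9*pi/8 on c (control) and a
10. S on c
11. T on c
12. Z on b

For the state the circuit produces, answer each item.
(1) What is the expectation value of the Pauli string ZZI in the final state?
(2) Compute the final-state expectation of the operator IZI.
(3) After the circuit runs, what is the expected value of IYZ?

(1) The observable ZZI averages to -sqrt(6)/4 + sqrt(2)/4.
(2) The expectation value of IZI is -sqrt(6)/4 + sqrt(2)/4.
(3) The observable IYZ averages to -sqrt(3)/4 - 1/4.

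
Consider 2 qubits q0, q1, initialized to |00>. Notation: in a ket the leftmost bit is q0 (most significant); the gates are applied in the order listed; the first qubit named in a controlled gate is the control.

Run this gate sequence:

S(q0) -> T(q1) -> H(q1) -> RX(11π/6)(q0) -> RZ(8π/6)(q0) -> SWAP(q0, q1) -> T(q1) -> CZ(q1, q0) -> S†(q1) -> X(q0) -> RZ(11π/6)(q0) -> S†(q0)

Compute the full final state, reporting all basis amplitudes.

The resulting statevector has amplitude (-sqrt(3) - 1)*exp(5*I*pi/12)/4 on |00>, -1/4 + sqrt(3)/4 on |01>, (1 + sqrt(3))*exp(3*I*pi/4)/4 on |10>, (-1 + sqrt(3))*exp(I*pi/3)/4 on |11>.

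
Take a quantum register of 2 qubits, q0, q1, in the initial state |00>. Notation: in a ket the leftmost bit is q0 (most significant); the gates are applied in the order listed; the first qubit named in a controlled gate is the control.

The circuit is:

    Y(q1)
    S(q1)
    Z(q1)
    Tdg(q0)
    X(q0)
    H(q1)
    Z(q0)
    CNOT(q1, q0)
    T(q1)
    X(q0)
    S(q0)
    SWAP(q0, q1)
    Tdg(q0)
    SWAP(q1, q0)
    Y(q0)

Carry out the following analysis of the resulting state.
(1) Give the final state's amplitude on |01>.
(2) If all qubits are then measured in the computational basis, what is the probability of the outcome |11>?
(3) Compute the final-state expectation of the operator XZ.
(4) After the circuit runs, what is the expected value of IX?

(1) |01> carries amplitude sqrt(2)/2 in the final state.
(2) A full measurement returns |11> with probability 0.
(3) The observable XZ averages to 0.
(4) The expectation value of IX is 0.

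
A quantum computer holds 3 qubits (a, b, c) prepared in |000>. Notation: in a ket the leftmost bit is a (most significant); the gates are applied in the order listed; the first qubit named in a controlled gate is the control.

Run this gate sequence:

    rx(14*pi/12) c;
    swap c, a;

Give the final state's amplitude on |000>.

The amplitude on |000> is -sqrt(6)/4 + sqrt(2)/4.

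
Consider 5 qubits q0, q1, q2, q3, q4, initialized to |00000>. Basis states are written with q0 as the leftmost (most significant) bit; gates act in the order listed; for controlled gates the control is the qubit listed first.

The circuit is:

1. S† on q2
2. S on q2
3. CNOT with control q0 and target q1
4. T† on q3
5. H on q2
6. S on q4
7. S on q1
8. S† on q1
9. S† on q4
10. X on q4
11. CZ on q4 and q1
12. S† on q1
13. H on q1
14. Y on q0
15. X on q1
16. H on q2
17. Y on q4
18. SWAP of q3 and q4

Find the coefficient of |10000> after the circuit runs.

|10000> carries amplitude sqrt(2)/2 in the final state.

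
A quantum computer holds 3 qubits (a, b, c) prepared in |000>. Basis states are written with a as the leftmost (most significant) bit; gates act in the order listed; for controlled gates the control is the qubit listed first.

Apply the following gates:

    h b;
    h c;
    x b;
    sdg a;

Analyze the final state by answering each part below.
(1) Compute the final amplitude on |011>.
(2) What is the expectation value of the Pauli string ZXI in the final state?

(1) The final state's coefficient on |011> equals 1/2.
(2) In the final state, ZXI has expectation 1.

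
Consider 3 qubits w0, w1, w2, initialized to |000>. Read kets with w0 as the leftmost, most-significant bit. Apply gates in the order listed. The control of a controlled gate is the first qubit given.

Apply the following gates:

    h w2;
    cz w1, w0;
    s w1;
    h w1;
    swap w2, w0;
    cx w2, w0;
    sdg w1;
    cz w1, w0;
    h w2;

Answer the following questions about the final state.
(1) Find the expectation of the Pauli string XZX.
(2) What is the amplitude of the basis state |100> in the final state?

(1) In the final state, XZX has expectation 1.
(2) The amplitude on |100> is sqrt(2)/4.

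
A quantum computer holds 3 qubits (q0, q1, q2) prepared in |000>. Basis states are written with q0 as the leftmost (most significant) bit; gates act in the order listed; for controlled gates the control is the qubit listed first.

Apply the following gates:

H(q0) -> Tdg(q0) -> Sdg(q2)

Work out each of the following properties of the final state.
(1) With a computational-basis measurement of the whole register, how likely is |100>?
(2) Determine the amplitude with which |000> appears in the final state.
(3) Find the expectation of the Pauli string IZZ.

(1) Outcome |100> occurs with probability 1/2.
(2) |000> carries amplitude sqrt(2)/2 in the final state.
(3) The observable IZZ averages to 1.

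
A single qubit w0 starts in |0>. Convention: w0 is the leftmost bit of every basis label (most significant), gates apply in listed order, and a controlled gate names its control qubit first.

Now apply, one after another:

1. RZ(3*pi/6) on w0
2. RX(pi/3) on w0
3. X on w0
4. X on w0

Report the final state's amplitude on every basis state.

After the circuit, the state carries amplitude -sqrt(3)*exp(3*I*pi/4)/2 on |0>, -exp(I*pi/4)/2 on |1>. Key observation: steps 3-4 multiply out to the identity, so the circuit reduces to the remaining gates.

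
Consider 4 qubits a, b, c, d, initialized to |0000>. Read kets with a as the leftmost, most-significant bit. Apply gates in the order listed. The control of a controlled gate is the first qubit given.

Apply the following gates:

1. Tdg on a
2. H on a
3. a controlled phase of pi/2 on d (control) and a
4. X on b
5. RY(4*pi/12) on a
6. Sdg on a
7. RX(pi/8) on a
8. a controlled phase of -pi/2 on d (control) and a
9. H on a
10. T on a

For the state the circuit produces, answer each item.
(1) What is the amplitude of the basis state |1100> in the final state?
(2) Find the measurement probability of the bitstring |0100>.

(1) |1100> carries amplitude (-cos(pi/16) - sqrt(3)*sin(pi/16) - sin(pi/16) + sqrt(3)*cos(pi/16) - I*sin(pi/16) + sqrt(3)*I*sin(pi/16) + I*cos(pi/16) + sqrt(3)*I*cos(pi/16))*exp(I*pi/4)/4 in the final state.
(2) The probability of measuring |0100> is 1/2.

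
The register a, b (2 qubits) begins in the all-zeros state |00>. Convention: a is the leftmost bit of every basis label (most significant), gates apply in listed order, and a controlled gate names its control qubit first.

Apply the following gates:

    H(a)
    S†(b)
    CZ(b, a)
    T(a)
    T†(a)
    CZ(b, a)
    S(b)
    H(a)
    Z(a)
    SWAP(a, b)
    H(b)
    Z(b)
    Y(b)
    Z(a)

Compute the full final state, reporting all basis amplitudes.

After the circuit, the state carries amplitude sqrt(2)*I/2 on |00>, sqrt(2)*I/2 on |01>, 0 on |10>, 0 on |11>. Key observation: steps 1-8 multiply out to the identity, so the circuit reduces to the remaining gates.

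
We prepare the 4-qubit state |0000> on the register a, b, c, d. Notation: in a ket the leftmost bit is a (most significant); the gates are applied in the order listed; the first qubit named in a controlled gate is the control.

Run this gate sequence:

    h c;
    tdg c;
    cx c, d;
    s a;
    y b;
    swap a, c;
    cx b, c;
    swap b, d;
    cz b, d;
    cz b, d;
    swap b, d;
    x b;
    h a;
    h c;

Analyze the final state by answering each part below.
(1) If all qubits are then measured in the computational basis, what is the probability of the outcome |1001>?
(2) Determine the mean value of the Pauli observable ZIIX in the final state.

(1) The probability of measuring |1001> is 1/8. Key observation: gates 8-11 undo each other exactly, leaving only the rest of the circuit to track.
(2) In the final state, ZIIX has expectation sqrt(2)/2.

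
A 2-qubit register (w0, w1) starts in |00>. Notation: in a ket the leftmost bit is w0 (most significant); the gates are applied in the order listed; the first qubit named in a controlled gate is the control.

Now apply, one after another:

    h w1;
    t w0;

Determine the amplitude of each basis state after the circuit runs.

The final amplitudes are sqrt(2)/2 on |00>, sqrt(2)/2 on |01>, 0 on |10>, 0 on |11>.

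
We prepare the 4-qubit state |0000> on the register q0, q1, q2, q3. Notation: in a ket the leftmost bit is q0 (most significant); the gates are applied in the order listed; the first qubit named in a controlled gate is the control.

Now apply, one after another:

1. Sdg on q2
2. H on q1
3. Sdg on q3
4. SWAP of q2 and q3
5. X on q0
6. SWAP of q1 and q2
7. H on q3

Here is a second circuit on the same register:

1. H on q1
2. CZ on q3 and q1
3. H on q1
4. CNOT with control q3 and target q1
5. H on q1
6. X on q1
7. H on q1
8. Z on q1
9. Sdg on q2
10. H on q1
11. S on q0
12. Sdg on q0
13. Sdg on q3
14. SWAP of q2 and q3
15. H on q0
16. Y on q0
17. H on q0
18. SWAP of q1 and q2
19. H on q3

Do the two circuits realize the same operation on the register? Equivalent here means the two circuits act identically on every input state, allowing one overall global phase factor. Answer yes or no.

No, they are not equivalent — no single phase factor reconciles the two unitaries.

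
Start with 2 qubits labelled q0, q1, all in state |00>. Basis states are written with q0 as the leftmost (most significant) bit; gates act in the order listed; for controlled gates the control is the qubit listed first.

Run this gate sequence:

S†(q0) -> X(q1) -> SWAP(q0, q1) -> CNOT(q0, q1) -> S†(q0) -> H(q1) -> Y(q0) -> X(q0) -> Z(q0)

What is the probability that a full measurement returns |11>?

Outcome |11> occurs with probability 1/2.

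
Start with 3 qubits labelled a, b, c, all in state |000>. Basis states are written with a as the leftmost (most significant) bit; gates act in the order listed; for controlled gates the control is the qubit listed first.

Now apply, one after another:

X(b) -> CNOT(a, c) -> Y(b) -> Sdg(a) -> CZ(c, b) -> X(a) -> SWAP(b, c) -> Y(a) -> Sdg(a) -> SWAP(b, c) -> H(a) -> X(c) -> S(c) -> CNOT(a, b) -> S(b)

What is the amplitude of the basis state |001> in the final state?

The amplitude on |001> is -sqrt(2)*I/2.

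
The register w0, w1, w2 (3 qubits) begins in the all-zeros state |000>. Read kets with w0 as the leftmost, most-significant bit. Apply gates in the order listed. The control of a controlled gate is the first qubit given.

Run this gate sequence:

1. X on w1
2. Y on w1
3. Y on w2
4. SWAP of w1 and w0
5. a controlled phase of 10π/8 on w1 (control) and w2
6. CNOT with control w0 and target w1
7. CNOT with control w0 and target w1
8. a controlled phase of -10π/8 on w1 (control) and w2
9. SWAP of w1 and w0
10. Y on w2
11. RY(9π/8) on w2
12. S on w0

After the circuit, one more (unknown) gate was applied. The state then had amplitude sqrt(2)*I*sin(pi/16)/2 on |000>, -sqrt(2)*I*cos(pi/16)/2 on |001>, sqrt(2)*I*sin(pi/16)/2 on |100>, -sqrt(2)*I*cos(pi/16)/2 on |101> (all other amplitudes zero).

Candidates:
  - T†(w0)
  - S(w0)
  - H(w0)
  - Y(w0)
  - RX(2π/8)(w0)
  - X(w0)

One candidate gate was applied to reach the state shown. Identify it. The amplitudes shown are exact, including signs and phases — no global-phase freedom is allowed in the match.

The applied gate was H(w0). Key observation: steps 3-10 multiply out to the identity, so the circuit reduces to the remaining gates.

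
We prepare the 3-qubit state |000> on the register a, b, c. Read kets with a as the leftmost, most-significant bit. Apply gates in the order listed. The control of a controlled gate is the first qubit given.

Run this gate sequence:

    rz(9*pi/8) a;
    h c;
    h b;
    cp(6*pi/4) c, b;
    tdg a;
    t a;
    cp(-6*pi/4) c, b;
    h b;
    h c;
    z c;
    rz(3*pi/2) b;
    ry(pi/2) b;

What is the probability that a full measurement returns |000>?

A full measurement returns |000> with probability 1/2. Key observation: the block from step 2 through step 9 cancels to the identity and can be dropped.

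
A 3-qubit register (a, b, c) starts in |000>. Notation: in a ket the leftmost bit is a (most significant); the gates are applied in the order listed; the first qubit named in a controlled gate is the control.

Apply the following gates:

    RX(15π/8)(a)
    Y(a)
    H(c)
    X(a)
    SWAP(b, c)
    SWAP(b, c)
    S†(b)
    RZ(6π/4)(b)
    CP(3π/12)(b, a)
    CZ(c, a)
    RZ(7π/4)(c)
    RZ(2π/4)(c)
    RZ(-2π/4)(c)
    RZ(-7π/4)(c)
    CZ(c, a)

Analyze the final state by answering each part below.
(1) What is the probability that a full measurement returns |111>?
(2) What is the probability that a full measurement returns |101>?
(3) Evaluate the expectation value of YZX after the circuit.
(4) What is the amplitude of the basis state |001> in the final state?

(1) The probability of measuring |111> is 0. Key observation: the block from step 10 through step 15 cancels to the identity and can be dropped.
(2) A full measurement returns |101> with probability sin(pi/16)**2/2.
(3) The expectation value of YZX is -sqrt(2 - sqrt(2))/2.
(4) The final state's coefficient on |001> equals sqrt(2)*exp(3*I*pi/4)*cos(pi/16)/2.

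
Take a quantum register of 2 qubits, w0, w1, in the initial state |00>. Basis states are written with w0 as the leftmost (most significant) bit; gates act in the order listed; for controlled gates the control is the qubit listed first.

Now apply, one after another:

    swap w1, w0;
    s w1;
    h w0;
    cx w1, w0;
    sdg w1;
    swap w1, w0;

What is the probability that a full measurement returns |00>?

The probability of measuring |00> is 1/2.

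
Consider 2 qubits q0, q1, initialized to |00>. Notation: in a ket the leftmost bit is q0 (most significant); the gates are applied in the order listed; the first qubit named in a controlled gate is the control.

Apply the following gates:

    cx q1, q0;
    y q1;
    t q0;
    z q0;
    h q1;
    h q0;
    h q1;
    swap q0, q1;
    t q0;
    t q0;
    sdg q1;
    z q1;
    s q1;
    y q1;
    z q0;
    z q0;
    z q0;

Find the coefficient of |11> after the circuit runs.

The final state's coefficient on |11> equals sqrt(2)*I/2.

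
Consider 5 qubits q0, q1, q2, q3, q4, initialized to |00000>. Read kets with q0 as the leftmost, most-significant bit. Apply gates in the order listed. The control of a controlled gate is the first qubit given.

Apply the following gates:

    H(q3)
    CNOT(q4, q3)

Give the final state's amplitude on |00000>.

The amplitude on |00000> is sqrt(2)/2.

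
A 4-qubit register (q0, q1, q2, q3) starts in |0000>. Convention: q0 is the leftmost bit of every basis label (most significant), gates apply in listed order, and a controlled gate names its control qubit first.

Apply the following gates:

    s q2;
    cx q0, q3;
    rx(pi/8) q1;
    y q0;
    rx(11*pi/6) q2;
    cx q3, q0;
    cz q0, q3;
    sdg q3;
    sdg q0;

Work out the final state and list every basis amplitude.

The final amplitudes are -(sqrt(2) + sqrt(6))*cos(pi/16)/4 on |1000>, I*(-sqrt(6) + sqrt(2))*cos(pi/16)/4 on |1010>, I*(sqrt(2) + sqrt(6))*sin(pi/16)/4 on |1100>, (-sqrt(6) + sqrt(2))*sin(pi/16)/4 on |1110>, and 0 on every other basis state.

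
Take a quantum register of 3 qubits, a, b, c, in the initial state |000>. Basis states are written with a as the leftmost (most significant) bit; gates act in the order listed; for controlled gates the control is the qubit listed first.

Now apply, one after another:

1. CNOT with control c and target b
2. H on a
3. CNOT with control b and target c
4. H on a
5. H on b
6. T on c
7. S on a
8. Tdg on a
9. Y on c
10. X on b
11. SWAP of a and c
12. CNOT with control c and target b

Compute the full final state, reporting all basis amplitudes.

After the circuit, the state carries amplitude sqrt(2)*I/2 on |100>, sqrt(2)*I/2 on |110>, and 0 on every other basis state.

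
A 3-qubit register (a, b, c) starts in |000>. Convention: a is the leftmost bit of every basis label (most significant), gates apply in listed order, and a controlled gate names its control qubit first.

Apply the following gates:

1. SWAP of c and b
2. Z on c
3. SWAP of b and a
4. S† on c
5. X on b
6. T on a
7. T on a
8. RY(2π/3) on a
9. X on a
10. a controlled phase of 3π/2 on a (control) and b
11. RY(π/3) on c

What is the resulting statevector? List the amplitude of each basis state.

After the circuit, the state carries amplitude 0 on |000>, 0 on |001>, 3/4 on |010>, sqrt(3)/4 on |011>, 0 on |100>, 0 on |101>, -sqrt(3)*I/4 on |110>, -I/4 on |111>.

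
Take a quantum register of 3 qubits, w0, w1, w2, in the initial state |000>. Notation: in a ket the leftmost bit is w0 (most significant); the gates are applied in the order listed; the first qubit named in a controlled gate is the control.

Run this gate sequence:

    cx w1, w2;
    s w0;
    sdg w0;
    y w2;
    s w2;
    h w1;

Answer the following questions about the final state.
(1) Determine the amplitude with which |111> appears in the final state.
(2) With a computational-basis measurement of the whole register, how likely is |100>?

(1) |111> carries amplitude 0 in the final state. Key observation: the block from step 2 through step 3 cancels to the identity and can be dropped.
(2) A full measurement returns |100> with probability 0.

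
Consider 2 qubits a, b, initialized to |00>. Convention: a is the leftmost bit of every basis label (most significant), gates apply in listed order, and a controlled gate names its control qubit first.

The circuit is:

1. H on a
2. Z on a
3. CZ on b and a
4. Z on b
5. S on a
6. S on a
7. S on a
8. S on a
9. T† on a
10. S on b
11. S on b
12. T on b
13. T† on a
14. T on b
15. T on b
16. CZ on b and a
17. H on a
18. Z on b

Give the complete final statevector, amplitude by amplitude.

After the circuit, the state carries amplitude 1/2 + I/2 on |00>, 0 on |01>, 1/2 - I/2 on |10>, 0 on |11>.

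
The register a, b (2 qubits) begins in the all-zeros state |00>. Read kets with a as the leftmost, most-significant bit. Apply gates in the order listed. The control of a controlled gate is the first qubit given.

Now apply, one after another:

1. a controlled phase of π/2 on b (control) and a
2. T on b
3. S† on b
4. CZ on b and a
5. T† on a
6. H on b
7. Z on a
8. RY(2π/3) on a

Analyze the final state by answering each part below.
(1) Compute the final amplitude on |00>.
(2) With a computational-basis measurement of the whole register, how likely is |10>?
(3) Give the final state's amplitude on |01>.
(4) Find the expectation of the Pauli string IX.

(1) |00> carries amplitude sqrt(2)/4 in the final state.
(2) The probability of measuring |10> is 3/8.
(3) |01> carries amplitude sqrt(2)/4 in the final state.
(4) In the final state, IX has expectation 1.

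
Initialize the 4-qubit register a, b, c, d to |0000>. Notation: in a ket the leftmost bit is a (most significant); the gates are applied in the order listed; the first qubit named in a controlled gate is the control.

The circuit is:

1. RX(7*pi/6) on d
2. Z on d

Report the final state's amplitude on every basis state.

After the circuit, the state carries amplitude -sqrt(6)/4 + sqrt(2)/4 on |0000>, I*(sqrt(2) + sqrt(6))/4 on |0001>, and 0 on every other basis state.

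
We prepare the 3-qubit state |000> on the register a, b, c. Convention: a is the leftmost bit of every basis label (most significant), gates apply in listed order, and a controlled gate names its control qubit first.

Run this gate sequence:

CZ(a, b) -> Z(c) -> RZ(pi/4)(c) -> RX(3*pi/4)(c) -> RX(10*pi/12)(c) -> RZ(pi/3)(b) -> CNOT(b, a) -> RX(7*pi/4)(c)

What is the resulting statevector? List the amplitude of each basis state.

After the circuit, the state carries amplitude sqrt(3)*exp(-7*I*pi/24)/4 + exp(-7*I*pi/24)/4 + sqrt(2)*sqrt(1/2 - sqrt(2)/4)*sqrt(sqrt(2)/4 + 1/2)*exp(-7*I*pi/24)/2 - sqrt(6)*sqrt(1/2 - sqrt(2)/4)*sqrt(sqrt(2)/4 + 1/2)*exp(-7*I*pi/24)/2 on |000>, -I*exp(-7*I*pi/24)/4 + sqrt(2)*I*sqrt(1/2 - sqrt(2)/4)*sqrt(sqrt(2)/4 + 1/2)*exp(-7*I*pi/24)/2 + sqrt(3)*I*exp(-7*I*pi/24)/4 + sqrt(6)*I*sqrt(1/2 - sqrt(2)/4)*sqrt(sqrt(2)/4 + 1/2)*exp(-7*I*pi/24)/2 on |001>, and 0 on every other basis state.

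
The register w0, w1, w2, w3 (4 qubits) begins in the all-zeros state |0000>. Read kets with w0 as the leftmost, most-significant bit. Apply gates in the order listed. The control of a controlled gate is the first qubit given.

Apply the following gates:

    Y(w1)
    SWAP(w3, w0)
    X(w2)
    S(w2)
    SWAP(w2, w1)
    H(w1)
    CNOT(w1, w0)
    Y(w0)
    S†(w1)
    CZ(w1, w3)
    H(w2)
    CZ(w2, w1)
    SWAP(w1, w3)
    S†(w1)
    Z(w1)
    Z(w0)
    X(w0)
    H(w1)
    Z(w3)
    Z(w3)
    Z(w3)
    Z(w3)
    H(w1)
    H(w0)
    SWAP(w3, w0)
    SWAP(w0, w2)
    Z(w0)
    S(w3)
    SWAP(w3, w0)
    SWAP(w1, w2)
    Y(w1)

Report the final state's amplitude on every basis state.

The resulting statevector has amplitude sqrt(2)*I/4 on |0000>, -sqrt(2)*I/4 on |0001>, 0 on |0010>, 0 on |0011>, -sqrt(2)/4 on |0100>, -sqrt(2)/4 on |0101>, 0 on |0110>, 0 on |0111>, sqrt(2)/4 on |1000>, -sqrt(2)/4 on |1001>, 0 on |1010>, 0 on |1011>, -sqrt(2)*I/4 on |1100>, -sqrt(2)*I/4 on |1101>, 0 on |1110>, 0 on |1111>. Key observation: the block from step 18 through step 23 cancels to the identity and can be dropped.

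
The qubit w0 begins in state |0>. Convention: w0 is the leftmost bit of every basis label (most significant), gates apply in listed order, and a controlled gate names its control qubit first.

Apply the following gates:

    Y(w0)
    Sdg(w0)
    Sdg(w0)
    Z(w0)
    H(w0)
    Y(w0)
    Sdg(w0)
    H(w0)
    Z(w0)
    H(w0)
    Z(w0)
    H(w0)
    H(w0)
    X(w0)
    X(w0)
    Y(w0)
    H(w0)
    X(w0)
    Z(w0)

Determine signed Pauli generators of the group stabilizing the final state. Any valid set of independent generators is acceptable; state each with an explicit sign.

The final state is stabilized by the group generated by +Y; other independent generating sets are equally valid.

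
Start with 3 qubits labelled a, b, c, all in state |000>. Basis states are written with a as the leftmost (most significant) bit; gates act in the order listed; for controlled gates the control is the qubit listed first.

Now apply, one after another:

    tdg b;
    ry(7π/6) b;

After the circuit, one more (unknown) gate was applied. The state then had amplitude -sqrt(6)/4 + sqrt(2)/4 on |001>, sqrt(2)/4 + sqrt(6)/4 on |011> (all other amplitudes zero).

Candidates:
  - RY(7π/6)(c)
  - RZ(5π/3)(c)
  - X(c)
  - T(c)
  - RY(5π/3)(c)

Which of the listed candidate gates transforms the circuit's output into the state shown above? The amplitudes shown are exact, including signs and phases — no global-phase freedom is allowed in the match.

The applied gate was X(c).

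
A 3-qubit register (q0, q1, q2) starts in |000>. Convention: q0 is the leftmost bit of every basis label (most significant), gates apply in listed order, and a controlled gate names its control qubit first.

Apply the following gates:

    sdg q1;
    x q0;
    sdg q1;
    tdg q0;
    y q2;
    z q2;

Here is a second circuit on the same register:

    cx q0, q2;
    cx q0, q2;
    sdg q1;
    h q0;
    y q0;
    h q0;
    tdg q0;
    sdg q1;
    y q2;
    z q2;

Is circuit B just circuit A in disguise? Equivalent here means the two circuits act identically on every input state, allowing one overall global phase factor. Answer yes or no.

No, they are not equivalent — no single phase factor reconciles the two unitaries.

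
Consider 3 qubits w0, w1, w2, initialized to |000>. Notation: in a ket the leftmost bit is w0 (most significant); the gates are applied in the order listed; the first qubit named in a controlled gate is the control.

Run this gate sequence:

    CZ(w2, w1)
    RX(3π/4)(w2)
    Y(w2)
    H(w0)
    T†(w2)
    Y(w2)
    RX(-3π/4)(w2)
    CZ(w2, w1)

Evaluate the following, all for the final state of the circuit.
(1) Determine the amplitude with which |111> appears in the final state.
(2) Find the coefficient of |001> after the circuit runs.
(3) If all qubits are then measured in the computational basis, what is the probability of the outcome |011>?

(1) The final state's coefficient on |111> equals 0.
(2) The amplitude on |001> is -I/4 + exp(I*pi/4)/4.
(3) Outcome |011> occurs with probability 0.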